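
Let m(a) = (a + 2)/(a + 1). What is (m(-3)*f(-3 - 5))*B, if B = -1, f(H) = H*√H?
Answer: 8*I*√2 ≈ 11.314*I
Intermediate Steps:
f(H) = H^(3/2)
m(a) = (2 + a)/(1 + a)
(m(-3)*f(-3 - 5))*B = (((2 - 3)/(1 - 3))*(-3 - 5)^(3/2))*(-1) = ((-1/(-2))*(-8)^(3/2))*(-1) = ((-½*(-1))*(-16*I*√2))*(-1) = ((-16*I*√2)/2)*(-1) = -8*I*√2*(-1) = 8*I*√2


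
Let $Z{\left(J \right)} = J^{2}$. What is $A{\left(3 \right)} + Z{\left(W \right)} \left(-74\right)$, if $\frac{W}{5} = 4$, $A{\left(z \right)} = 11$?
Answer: $-29589$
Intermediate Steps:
$W = 20$ ($W = 5 \cdot 4 = 20$)
$A{\left(3 \right)} + Z{\left(W \right)} \left(-74\right) = 11 + 20^{2} \left(-74\right) = 11 + 400 \left(-74\right) = 11 - 29600 = -29589$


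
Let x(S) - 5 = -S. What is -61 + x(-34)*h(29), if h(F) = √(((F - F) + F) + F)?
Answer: -61 + 39*√58 ≈ 236.02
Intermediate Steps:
x(S) = 5 - S
h(F) = √2*√F (h(F) = √((0 + F) + F) = √(F + F) = √(2*F) = √2*√F)
-61 + x(-34)*h(29) = -61 + (5 - 1*(-34))*(√2*√29) = -61 + (5 + 34)*√58 = -61 + 39*√58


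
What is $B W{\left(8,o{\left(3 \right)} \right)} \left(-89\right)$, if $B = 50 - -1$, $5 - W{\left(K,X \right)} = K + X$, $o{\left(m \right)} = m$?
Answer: $27234$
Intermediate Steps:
$W{\left(K,X \right)} = 5 - K - X$ ($W{\left(K,X \right)} = 5 - \left(K + X\right) = 5 - K - X$)
$B = 51$ ($B = 50 + 1 = 51$)
$B W{\left(8,o{\left(3 \right)} \right)} \left(-89\right) = 51 \left(5 - 8 - 3\right) \left(-89\right) = 51 \left(-6\right) \left(-89\right) = \left(-306\right) \left(-89\right) = 27234$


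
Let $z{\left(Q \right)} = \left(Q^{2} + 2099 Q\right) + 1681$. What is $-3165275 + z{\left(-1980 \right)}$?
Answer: $-3399214$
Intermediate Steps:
$z{\left(Q \right)} = 1681 + Q^{2} + 2099 Q$
$-3165275 + z{\left(-1980 \right)} = -3165275 + \left(1681 + \left(-1980\right)^{2} + 2099 \left(-1980\right)\right) = -3165275 + \left(1681 + 3920400 - 4156020\right) = -3165275 - 233939 = -3399214$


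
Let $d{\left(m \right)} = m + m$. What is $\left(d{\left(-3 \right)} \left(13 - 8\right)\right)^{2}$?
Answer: $900$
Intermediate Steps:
$d{\left(m \right)} = 2 m$
$\left(d{\left(-3 \right)} \left(13 - 8\right)\right)^{2} = \left(2 \left(-3\right) \left(13 - 8\right)\right)^{2} = \left(\left(-6\right) 5\right)^{2} = \left(-30\right)^{2} = 900$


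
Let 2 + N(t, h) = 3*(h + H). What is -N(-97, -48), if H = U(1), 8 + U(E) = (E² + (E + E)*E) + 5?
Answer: 146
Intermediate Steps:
U(E) = -3 + 3*E² (U(E) = -8 + ((E² + (E + E)*E) + 5) = -8 + ((E² + (2*E)*E) + 5) = -8 + ((E² + 2*E²) + 5) = -8 + (3*E² + 5) = -8 + (5 + 3*E²) = -3 + 3*E²)
H = 0 (H = -3 + 3*1² = -3 + 3*1 = -3 + 3 = 0)
N(t, h) = -2 + 3*h (N(t, h) = -2 + 3*(h + 0) = -2 + 3*h)
-N(-97, -48) = -(-2 + 3*(-48)) = -(-2 - 144) = -1*(-146) = 146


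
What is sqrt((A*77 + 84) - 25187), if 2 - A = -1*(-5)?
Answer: I*sqrt(25334) ≈ 159.17*I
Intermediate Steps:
A = -3 (A = 2 - (-1)*(-5) = 2 - 1*5 = 2 - 5 = -3)
sqrt((A*77 + 84) - 25187) = sqrt((-3*77 + 84) - 25187) = sqrt((-231 + 84) - 25187) = sqrt(-147 - 25187) = sqrt(-25334) = I*sqrt(25334)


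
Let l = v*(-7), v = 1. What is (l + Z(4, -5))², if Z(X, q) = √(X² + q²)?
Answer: (7 - √41)² ≈ 0.35626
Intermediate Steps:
l = -7 (l = 1*(-7) = -7)
(l + Z(4, -5))² = (-7 + √(4² + (-5)²))² = (-7 + √(16 + 25))² = (-7 + √41)²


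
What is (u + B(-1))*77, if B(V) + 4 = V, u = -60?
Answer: -5005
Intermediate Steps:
B(V) = -4 + V
(u + B(-1))*77 = (-60 + (-4 - 1))*77 = (-60 - 5)*77 = -65*77 = -5005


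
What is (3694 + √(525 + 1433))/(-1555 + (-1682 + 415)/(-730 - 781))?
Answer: -2790817/1174169 - 1511*√1958/2348338 ≈ -2.4053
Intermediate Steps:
(3694 + √(525 + 1433))/(-1555 + (-1682 + 415)/(-730 - 781)) = (3694 + √1958)/(-1555 - 1267/(-1511)) = (3694 + √1958)/(-1555 - 1267*(-1/1511)) = (3694 + √1958)/(-1555 + 1267/1511) = (3694 + √1958)/(-2348338/1511) = (3694 + √1958)*(-1511/2348338) = -2790817/1174169 - 1511*√1958/2348338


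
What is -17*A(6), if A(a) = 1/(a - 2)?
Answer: -17/4 ≈ -4.2500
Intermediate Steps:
A(a) = 1/(-2 + a)
-17*A(6) = -17/(-2 + 6) = -17/4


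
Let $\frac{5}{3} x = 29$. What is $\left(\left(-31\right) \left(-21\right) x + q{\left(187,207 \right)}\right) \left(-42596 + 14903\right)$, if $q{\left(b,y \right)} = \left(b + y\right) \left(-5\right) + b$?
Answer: $- \frac{1321565346}{5} \approx -2.6431 \cdot 10^{8}$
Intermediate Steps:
$x = \frac{87}{5}$ ($x = \frac{3}{5} \cdot 29 = \frac{87}{5} \approx 17.4$)
$q{\left(b,y \right)} = - 5 y - 4 b$ ($q{\left(b,y \right)} = \left(- 5 b - 5 y\right) + b = - 5 y - 4 b$)
$\left(\left(-31\right) \left(-21\right) x + q{\left(187,207 \right)}\right) \left(-42596 + 14903\right) = \left(\left(-31\right) \left(-21\right) \frac{87}{5} - 1783\right) \left(-42596 + 14903\right) = \left(651 \cdot \frac{87}{5} - 1783\right) \left(-27693\right) = \left(\frac{56637}{5} - 1783\right) \left(-27693\right) = \frac{47722}{5} \left(-27693\right) = - \frac{1321565346}{5}$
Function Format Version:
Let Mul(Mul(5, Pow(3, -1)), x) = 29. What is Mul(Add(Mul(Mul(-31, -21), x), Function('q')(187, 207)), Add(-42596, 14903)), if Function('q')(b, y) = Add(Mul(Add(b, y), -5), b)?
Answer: Rational(-1321565346, 5) ≈ -2.6431e+8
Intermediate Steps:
x = Rational(87, 5) (x = Mul(Rational(3, 5), 29) = Rational(87, 5) ≈ 17.400)
Function('q')(b, y) = Add(Mul(-5, y), Mul(-4, b)) (Function('q')(b, y) = Add(Add(Mul(-5, b), Mul(-5, y)), b) = Add(Mul(-5, y), Mul(-4, b)))
Mul(Add(Mul(Mul(-31, -21), x), Function('q')(187, 207)), Add(-42596, 14903)) = Mul(Add(Mul(Mul(-31, -21), Rational(87, 5)), Add(Mul(-5, 207), Mul(-4, 187))), Add(-42596, 14903)) = Mul(Add(Mul(651, Rational(87, 5)), Add(-1035, -748)), -27693) = Mul(Add(Rational(56637, 5), -1783), -27693) = Mul(Rational(47722, 5), -27693) = Rational(-1321565346, 5)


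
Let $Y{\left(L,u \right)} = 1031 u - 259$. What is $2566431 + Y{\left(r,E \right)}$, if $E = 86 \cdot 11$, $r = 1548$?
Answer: $3541498$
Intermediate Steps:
$E = 946$
$Y{\left(L,u \right)} = -259 + 1031 u$
$2566431 + Y{\left(r,E \right)} = 2566431 + \left(-259 + 1031 \cdot 946\right) = 2566431 + \left(-259 + 975326\right) = 2566431 + 975067 = 3541498$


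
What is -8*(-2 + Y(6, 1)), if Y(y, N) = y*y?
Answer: -272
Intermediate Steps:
Y(y, N) = y**2
-8*(-2 + Y(6, 1)) = -8*(-2 + 6**2) = -8*(-2 + 36) = -8*34 = -272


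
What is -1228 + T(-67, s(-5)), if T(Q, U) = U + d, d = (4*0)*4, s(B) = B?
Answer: -1233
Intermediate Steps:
d = 0 (d = 0*4 = 0)
T(Q, U) = U (T(Q, U) = U + 0 = U)
-1228 + T(-67, s(-5)) = -1228 - 5 = -1233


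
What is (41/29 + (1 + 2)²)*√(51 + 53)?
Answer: 604*√26/29 ≈ 106.20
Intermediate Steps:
(41/29 + (1 + 2)²)*√(51 + 53) = (41*(1/29) + 3²)*√104 = (41/29 + 9)*(2*√26) = 302*(2*√26)/29 = 604*√26/29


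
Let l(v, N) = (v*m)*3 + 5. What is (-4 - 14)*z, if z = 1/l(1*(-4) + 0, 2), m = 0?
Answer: -18/5 ≈ -3.6000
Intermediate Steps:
l(v, N) = 5 (l(v, N) = (v*0)*3 + 5 = 0*3 + 5 = 0 + 5 = 5)
z = ⅕ (z = 1/5 = ⅕ ≈ 0.20000)
(-4 - 14)*z = (-4 - 14)*(⅕) = -18*⅕ = -18/5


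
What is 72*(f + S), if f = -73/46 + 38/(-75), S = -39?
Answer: -1701276/575 ≈ -2958.7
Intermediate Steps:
f = -7223/3450 (f = -73*1/46 + 38*(-1/75) = -73/46 - 38/75 = -7223/3450 ≈ -2.0936)
72*(f + S) = 72*(-7223/3450 - 39) = 72*(-141773/3450) = -1701276/575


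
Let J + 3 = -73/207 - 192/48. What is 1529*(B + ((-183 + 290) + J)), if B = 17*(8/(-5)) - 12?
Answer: 95658827/1035 ≈ 92424.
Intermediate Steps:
J = -1522/207 (J = -3 + (-73/207 - 192/48) = -3 + (-73*1/207 - 192*1/48) = -3 + (-73/207 - 4) = -3 - 901/207 = -1522/207 ≈ -7.3527)
B = -196/5 (B = 17*(8*(-⅕)) - 12 = 17*(-8/5) - 12 = -136/5 - 12 = -196/5 ≈ -39.200)
1529*(B + ((-183 + 290) + J)) = 1529*(-196/5 + ((-183 + 290) - 1522/207)) = 1529*(-196/5 + (107 - 1522/207)) = 1529*(-196/5 + 20627/207) = 1529*(62563/1035) = 95658827/1035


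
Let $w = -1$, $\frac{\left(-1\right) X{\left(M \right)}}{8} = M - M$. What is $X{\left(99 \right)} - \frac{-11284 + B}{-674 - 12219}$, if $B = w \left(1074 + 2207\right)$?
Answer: $- \frac{14565}{12893} \approx -1.1297$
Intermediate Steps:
$X{\left(M \right)} = 0$ ($X{\left(M \right)} = - 8 \left(M - M\right) = \left(-8\right) 0 = 0$)
$B = -3281$ ($B = - (1074 + 2207) = \left(-1\right) 3281 = -3281$)
$X{\left(99 \right)} - \frac{-11284 + B}{-674 - 12219} = 0 - \frac{-11284 - 3281}{-674 - 12219} = 0 - - \frac{14565}{-12893} = 0 - \left(-14565\right) \left(- \frac{1}{12893}\right) = 0 - \frac{14565}{12893} = - \frac{14565}{12893}$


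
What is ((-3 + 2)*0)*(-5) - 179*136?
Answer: -24344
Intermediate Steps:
((-3 + 2)*0)*(-5) - 179*136 = -1*0*(-5) - 24344 = 0*(-5) - 24344 = 0 - 24344 = -24344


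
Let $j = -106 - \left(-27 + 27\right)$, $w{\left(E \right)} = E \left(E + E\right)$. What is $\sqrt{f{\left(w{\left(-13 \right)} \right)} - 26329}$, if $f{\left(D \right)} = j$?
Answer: $i \sqrt{26435} \approx 162.59 i$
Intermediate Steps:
$w{\left(E \right)} = 2 E^{2}$ ($w{\left(E \right)} = E 2 E = 2 E^{2}$)
$j = -106$ ($j = -106 - 0 = -106 + 0 = -106$)
$f{\left(D \right)} = -106$
$\sqrt{f{\left(w{\left(-13 \right)} \right)} - 26329} = \sqrt{-106 - 26329} = \sqrt{-26435} = i \sqrt{26435}$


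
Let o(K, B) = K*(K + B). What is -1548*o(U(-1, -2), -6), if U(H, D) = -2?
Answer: -24768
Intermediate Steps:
o(K, B) = K*(B + K)
-1548*o(U(-1, -2), -6) = -(-3096)*(-6 - 2) = -(-3096)*(-8) = -1548*16 = -24768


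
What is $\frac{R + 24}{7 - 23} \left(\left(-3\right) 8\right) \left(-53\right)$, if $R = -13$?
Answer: $- \frac{1749}{2} \approx -874.5$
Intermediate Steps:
$\frac{R + 24}{7 - 23} \left(\left(-3\right) 8\right) \left(-53\right) = \frac{-13 + 24}{7 - 23} \left(\left(-3\right) 8\right) \left(-53\right) = \frac{11}{-16} \left(-24\right) \left(-53\right) = 11 \left(- \frac{1}{16}\right) \left(-24\right) \left(-53\right) = \left(- \frac{11}{16}\right) \left(-24\right) \left(-53\right) = \frac{33}{2} \left(-53\right) = - \frac{1749}{2}$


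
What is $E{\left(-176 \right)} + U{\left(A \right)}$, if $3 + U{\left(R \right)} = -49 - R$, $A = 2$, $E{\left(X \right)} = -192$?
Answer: $-246$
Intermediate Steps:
$U{\left(R \right)} = -52 - R$ ($U{\left(R \right)} = -3 - \left(49 + R\right) = -52 - R$)
$E{\left(-176 \right)} + U{\left(A \right)} = -192 - 54 = -246$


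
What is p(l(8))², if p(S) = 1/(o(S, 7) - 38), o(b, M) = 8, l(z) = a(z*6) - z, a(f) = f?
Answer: 1/900 ≈ 0.0011111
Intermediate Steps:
l(z) = 5*z (l(z) = z*6 - z = 6*z - z = 5*z)
p(S) = -1/30 (p(S) = 1/(8 - 38) = 1/(-30) = -1/30)
p(l(8))² = (-1/30)² = 1/900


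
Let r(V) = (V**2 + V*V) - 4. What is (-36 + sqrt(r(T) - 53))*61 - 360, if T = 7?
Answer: -2556 + 61*sqrt(41) ≈ -2165.4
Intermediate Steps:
r(V) = -4 + 2*V**2 (r(V) = (V**2 + V**2) - 4 = 2*V**2 - 4 = -4 + 2*V**2)
(-36 + sqrt(r(T) - 53))*61 - 360 = (-36 + sqrt((-4 + 2*7**2) - 53))*61 - 360 = (-36 + sqrt((-4 + 2*49) - 53))*61 - 360 = (-36 + sqrt((-4 + 98) - 53))*61 - 360 = (-36 + sqrt(94 - 53))*61 - 360 = (-36 + sqrt(41))*61 - 360 = (-2196 + 61*sqrt(41)) - 360 = -2556 + 61*sqrt(41)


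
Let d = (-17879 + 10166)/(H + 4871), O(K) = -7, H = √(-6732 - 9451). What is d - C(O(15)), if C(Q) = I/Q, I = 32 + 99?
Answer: 58108567/3391832 + 7713*I*√16183/23742824 ≈ 17.132 + 0.041326*I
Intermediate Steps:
H = I*√16183 (H = √(-16183) = I*√16183 ≈ 127.21*I)
I = 131
d = -7713/(4871 + I*√16183) (d = (-17879 + 10166)/(I*√16183 + 4871) = -7713/(4871 + I*√16183) ≈ -1.5824 + 0.041326*I)
C(Q) = 131/Q
d - C(O(15)) = (-37570023/23742824 + 7713*I*√16183/23742824) - 131/(-7) = (-37570023/23742824 + 7713*I*√16183/23742824) - 131*(-1)/7 = (-37570023/23742824 + 7713*I*√16183/23742824) - 1*(-131/7) = (-37570023/23742824 + 7713*I*√16183/23742824) + 131/7 = 58108567/3391832 + 7713*I*√16183/23742824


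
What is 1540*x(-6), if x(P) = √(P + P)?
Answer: 3080*I*√3 ≈ 5334.7*I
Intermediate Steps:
x(P) = √2*√P (x(P) = √(2*P) = √2*√P)
1540*x(-6) = 1540*(√2*√(-6)) = 1540*(√2*(I*√6)) = 1540*(2*I*√3) = 3080*I*√3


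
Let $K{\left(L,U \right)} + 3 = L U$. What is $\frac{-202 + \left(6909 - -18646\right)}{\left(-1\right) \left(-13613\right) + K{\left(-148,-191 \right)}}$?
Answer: $\frac{25353}{41878} \approx 0.6054$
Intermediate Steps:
$K{\left(L,U \right)} = -3 + L U$
$\frac{-202 + \left(6909 - -18646\right)}{\left(-1\right) \left(-13613\right) + K{\left(-148,-191 \right)}} = \frac{-202 + \left(6909 - -18646\right)}{\left(-1\right) \left(-13613\right) - -28265} = \frac{-202 + \left(6909 + 18646\right)}{13613 + \left(-3 + 28268\right)} = \frac{-202 + 25555}{13613 + 28265} = \frac{25353}{41878}$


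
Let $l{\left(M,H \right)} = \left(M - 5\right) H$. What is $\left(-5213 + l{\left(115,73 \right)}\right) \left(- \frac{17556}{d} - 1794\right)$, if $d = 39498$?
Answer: $- \frac{33276736476}{6583} \approx -5.055 \cdot 10^{6}$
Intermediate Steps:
$l{\left(M,H \right)} = H \left(-5 + M\right)$ ($l{\left(M,H \right)} = \left(-5 + M\right) H = H \left(-5 + M\right)$)
$\left(-5213 + l{\left(115,73 \right)}\right) \left(- \frac{17556}{d} - 1794\right) = \left(-5213 + 73 \left(-5 + 115\right)\right) \left(- \frac{17556}{39498} - 1794\right) = \left(-5213 + 73 \cdot 110\right) \left(\left(-17556\right) \frac{1}{39498} - 1794\right) = \left(-5213 + 8030\right) \left(- \frac{2926}{6583} - 1794\right) = 2817 \left(- \frac{11812828}{6583}\right) = - \frac{33276736476}{6583}$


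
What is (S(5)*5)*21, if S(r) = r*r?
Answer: 2625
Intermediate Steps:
S(r) = r²
(S(5)*5)*21 = (5²*5)*21 = (25*5)*21 = 125*21 = 2625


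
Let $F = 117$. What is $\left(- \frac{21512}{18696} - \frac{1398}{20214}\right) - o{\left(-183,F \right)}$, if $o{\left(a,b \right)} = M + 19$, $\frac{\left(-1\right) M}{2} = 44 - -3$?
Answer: $\frac{193632571}{2624451} \approx 73.78$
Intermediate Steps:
$M = -94$ ($M = - 2 \left(44 - -3\right) = - 2 \left(44 + 3\right) = \left(-2\right) 47 = -94$)
$o{\left(a,b \right)} = -75$ ($o{\left(a,b \right)} = -94 + 19 = -75$)
$\left(- \frac{21512}{18696} - \frac{1398}{20214}\right) - o{\left(-183,F \right)} = \left(- \frac{21512}{18696} - \frac{1398}{20214}\right) - -75 = \left(\left(-21512\right) \frac{1}{18696} - \frac{233}{3369}\right) + 75 = \left(- \frac{2689}{2337} - \frac{233}{3369}\right) + 75 = - \frac{3201254}{2624451} + 75 = \frac{193632571}{2624451}$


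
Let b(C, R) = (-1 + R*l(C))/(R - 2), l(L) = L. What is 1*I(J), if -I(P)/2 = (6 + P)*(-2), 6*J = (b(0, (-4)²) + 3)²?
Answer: 8737/294 ≈ 29.718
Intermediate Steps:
b(C, R) = (-1 + C*R)/(-2 + R) (b(C, R) = (-1 + R*C)/(R - 2) = (-1 + C*R)/(-2 + R))
J = 1681/1176 (J = ((-1 + 0*(-4)²)/(-2 + (-4)²) + 3)²/6 = ((-1 + 0*16)/(-2 + 16) + 3)²/6 = ((-1 + 0)/14 + 3)²/6 = ((1/14)*(-1) + 3)²/6 = (-1/14 + 3)²/6 = (41/14)²/6 = (⅙)*(1681/196) = 1681/1176 ≈ 1.4294)
I(P) = 24 + 4*P (I(P) = -2*(6 + P)*(-2) = -2*(-12 - 2*P) = 24 + 4*P)
1*I(J) = 1*(24 + 4*(1681/1176)) = 1*(24 + 1681/294) = 1*(8737/294) = 8737/294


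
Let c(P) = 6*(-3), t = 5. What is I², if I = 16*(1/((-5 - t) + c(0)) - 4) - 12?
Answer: 287296/49 ≈ 5863.2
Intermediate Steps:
c(P) = -18
I = -536/7 (I = 16*(1/((-5 - 1*5) - 18) - 4) - 12 = 16*(1/((-5 - 5) - 18) - 4) - 12 = 16*(1/(-10 - 18) - 4) - 12 = 16*(1/(-28) - 4) - 12 = 16*(-1/28 - 4) - 12 = 16*(-113/28) - 12 = -452/7 - 12 = -536/7 ≈ -76.571)
I² = (-536/7)² = 287296/49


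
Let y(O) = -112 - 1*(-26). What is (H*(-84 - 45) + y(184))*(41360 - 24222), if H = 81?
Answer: -180548830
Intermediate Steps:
y(O) = -86 (y(O) = -112 + 26 = -86)
(H*(-84 - 45) + y(184))*(41360 - 24222) = (81*(-84 - 45) - 86)*(41360 - 24222) = (81*(-129) - 86)*17138 = (-10449 - 86)*17138 = -10535*17138 = -180548830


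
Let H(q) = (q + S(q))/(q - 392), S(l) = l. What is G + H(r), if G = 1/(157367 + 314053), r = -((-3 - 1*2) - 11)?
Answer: -1885633/22156740 ≈ -0.085104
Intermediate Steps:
r = 16 (r = -((-3 - 2) - 11) = -(-5 - 11) = -1*(-16) = 16)
G = 1/471420 ≈ 2.1213e-6
H(q) = 2*q/(-392 + q) (H(q) = (q + q)/(q - 392) = (2*q)/(-392 + q) = 2*q/(-392 + q))
G + H(r) = 1/471420 + 2*16/(-392 + 16) = 1/471420 + 2*16/(-376) = 1/471420 + 2*16*(-1/376) = 1/471420 - 4/47 = -1885633/22156740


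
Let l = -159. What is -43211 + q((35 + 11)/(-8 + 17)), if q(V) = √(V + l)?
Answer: -43211 + I*√1385/3 ≈ -43211.0 + 12.405*I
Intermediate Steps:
q(V) = √(-159 + V) (q(V) = √(V - 159) = √(-159 + V))
-43211 + q((35 + 11)/(-8 + 17)) = -43211 + √(-159 + (35 + 11)/(-8 + 17)) = -43211 + √(-159 + 46/9) = -43211 + √(-1385/9) = -43211 + I*√1385/3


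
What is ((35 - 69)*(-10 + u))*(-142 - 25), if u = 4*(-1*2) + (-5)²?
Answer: 39746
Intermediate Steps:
u = 17 (u = 4*(-2) + 25 = -8 + 25 = 17)
((35 - 69)*(-10 + u))*(-142 - 25) = ((35 - 69)*(-10 + 17))*(-142 - 25) = -34*7*(-167) = -238*(-167) = 39746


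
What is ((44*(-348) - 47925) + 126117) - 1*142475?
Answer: -79595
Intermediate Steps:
((44*(-348) - 47925) + 126117) - 1*142475 = ((-15312 - 47925) + 126117) - 142475 = (-63237 + 126117) - 142475 = 62880 - 142475 = -79595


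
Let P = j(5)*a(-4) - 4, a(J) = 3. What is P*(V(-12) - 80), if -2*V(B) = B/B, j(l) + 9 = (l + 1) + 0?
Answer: 2093/2 ≈ 1046.5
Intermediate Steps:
j(l) = -8 + l (j(l) = -9 + ((l + 1) + 0) = -9 + ((1 + l) + 0) = -9 + (1 + l) = -8 + l)
P = -13 (P = (-8 + 5)*3 - 4 = -3*3 - 4 = -9 - 4 = -13)
V(B) = -½ (V(B) = -B/(2*B) = -½*1 = -½)
P*(V(-12) - 80) = -13*(-½ - 80) = -13*(-161/2) = 2093/2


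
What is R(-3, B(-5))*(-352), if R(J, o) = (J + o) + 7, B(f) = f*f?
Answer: -10208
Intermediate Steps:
B(f) = f²
R(J, o) = 7 + J + o
R(-3, B(-5))*(-352) = (7 - 3 + (-5)²)*(-352) = (7 - 3 + 25)*(-352) = 29*(-352) = -10208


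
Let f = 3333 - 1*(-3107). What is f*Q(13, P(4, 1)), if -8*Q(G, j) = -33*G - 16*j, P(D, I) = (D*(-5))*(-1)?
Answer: 602945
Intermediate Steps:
P(D, I) = 5*D (P(D, I) = -5*D*(-1) = 5*D)
f = 6440 (f = 3333 + 3107 = 6440)
Q(G, j) = 2*j + 33*G/8 (Q(G, j) = -(-33*G - 16*j)/8 = 2*j + 33*G/8)
f*Q(13, P(4, 1)) = 6440*(2*(5*4) + (33/8)*13) = 6440*(2*20 + 429/8) = 6440*(40 + 429/8) = 6440*(749/8) = 602945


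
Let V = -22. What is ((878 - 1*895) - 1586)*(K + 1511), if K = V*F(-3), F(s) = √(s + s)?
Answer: -2422133 + 35266*I*√6 ≈ -2.4221e+6 + 86384.0*I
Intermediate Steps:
F(s) = √2*√s (F(s) = √(2*s) = √2*√s)
K = -22*I*√6 (K = -22*√2*√(-3) = -22*√2*I*√3 = -22*I*√6 ≈ -53.889*I)
((878 - 1*895) - 1586)*(K + 1511) = ((878 - 1*895) - 1586)*(-22*I*√6 + 1511) = ((878 - 895) - 1586)*(1511 - 22*I*√6) = (-17 - 1586)*(1511 - 22*I*√6) = -1603*(1511 - 22*I*√6) = -2422133 + 35266*I*√6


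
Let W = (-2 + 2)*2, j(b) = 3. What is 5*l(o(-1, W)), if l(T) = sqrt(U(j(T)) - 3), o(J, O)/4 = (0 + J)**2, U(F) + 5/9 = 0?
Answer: 20*I*sqrt(2)/3 ≈ 9.4281*I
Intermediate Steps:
W = 0 (W = 0*2 = 0)
U(F) = -5/9 (U(F) = -5/9 + 0 = -5/9)
o(J, O) = 4*J**2 (o(J, O) = 4*(0 + J)**2 = 4*J**2)
l(T) = 4*I*sqrt(2)/3 (l(T) = sqrt(-5/9 - 3) = sqrt(-32/9) = 4*I*sqrt(2)/3)
5*l(o(-1, W)) = 5*(4*I*sqrt(2)/3) = 20*I*sqrt(2)/3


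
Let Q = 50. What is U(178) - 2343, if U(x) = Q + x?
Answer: -2115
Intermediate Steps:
U(x) = 50 + x
U(178) - 2343 = (50 + 178) - 2343 = 228 - 2343 = -2115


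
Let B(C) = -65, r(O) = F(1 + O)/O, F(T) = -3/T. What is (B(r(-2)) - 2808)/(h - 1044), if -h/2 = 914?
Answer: 2873/2872 ≈ 1.0003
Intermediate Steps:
h = -1828 (h = -2*914 = -1828)
r(O) = -3/(O*(1 + O)) (r(O) = (-3/(1 + O))/O = -3/(O*(1 + O)))
(B(r(-2)) - 2808)/(h - 1044) = (-65 - 2808)/(-1828 - 1044) = -2873/(-2872) = -2873*(-1/2872) = 2873/2872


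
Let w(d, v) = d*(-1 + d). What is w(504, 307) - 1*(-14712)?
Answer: 268224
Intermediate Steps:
w(504, 307) - 1*(-14712) = 504*(-1 + 504) - 1*(-14712) = 504*503 + 14712 = 253512 + 14712 = 268224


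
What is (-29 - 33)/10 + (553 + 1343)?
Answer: 9449/5 ≈ 1889.8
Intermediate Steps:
(-29 - 33)/10 + (553 + 1343) = (1/10)*(-62) + 1896 = -31/5 + 1896 = 9449/5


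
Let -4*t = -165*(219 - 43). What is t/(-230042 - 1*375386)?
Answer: -1815/151357 ≈ -0.011992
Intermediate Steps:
t = 7260 (t = -(-165)*(219 - 43)/4 = -(-165)*176/4 = -¼*(-29040) = 7260)
t/(-230042 - 1*375386) = 7260/(-230042 - 1*375386) = 7260/(-230042 - 375386) = 7260/(-605428) = 7260*(-1/605428) = -1815/151357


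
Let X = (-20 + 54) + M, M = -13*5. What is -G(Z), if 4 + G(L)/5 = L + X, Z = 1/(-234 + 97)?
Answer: 23980/137 ≈ 175.04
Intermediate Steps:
M = -65
X = -31 (X = (-20 + 54) - 65 = 34 - 65 = -31)
Z = -1/137 (Z = 1/(-137) = -1/137 ≈ -0.0072993)
G(L) = -175 + 5*L (G(L) = -20 + 5*(L - 31) = -20 + 5*(-31 + L) = -20 + (-155 + 5*L) = -175 + 5*L)
-G(Z) = -(-175 + 5*(-1/137)) = -(-175 - 5/137) = -1*(-23980/137) = 23980/137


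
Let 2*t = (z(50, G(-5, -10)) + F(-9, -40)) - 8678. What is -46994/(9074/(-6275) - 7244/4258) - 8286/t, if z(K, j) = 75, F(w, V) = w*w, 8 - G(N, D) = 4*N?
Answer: 1337734414790803/89580272778 ≈ 14933.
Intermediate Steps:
G(N, D) = 8 - 4*N
F(w, V) = w²
t = -4261 (t = ((75 + (-9)²) - 8678)/2 = ((75 + 81) - 8678)/2 = (156 - 8678)/2 = (½)*(-8522) = -4261)
-46994/(9074/(-6275) - 7244/4258) - 8286/t = -46994/(9074/(-6275) - 7244/4258) - 8286/(-4261) = -46994/(9074*(-1/6275) - 7244*1/4258) - 8286*(-1/4261) = -46994/(-9074/6275 - 3622/2129) + 8286/4261 = -46994/(-42046596/13359475) + 8286/4261 = -46994*(-13359475/42046596) + 8286/4261 = 313907584075/21023298 + 8286/4261 = 1337734414790803/89580272778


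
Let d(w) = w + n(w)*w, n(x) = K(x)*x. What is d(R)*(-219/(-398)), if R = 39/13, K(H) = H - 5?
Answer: -3285/398 ≈ -8.2538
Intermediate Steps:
K(H) = -5 + H
n(x) = x*(-5 + x) (n(x) = (-5 + x)*x = x*(-5 + x))
R = 3 (R = 39*(1/13) = 3)
d(w) = w + w²*(-5 + w) (d(w) = w + (w*(-5 + w))*w = w + w²*(-5 + w))
d(R)*(-219/(-398)) = (3*(1 + 3*(-5 + 3)))*(-219/(-398)) = (3*(1 + 3*(-2)))*(-219*(-1/398)) = (3*(1 - 6))*(219/398) = (3*(-5))*(219/398) = -15*219/398 = -3285/398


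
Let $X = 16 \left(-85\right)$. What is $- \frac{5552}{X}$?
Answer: $\frac{347}{85} \approx 4.0824$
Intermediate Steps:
$X = -1360$
$- \frac{5552}{X} = - \frac{5552}{-1360} = \left(-5552\right) \left(- \frac{1}{1360}\right) = \frac{347}{85}$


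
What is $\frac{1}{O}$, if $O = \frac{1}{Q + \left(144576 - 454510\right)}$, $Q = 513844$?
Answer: $203910$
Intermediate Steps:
$O = \frac{1}{203910}$ ($O = \frac{1}{513844 + \left(144576 - 454510\right)} = \frac{1}{513844 - 309934} = \frac{1}{203910} \approx 4.9041 \cdot 10^{-6}$)
$\frac{1}{O} = \frac{1}{\frac{1}{203910}} = 203910$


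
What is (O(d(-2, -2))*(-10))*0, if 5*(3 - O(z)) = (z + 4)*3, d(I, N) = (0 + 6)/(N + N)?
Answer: 0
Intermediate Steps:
d(I, N) = 3/N (d(I, N) = 6/((2*N)) = 6*(1/(2*N)) = 3/N)
O(z) = ⅗ - 3*z/5 (O(z) = 3 - (z + 4)*3/5 = 3 - (4 + z)*3/5 = 3 - (12 + 3*z)/5 = 3 + (-12/5 - 3*z/5) = ⅗ - 3*z/5)
(O(d(-2, -2))*(-10))*0 = ((⅗ - 9/(5*(-2)))*(-10))*0 = ((⅗ - 9*(-1)/(5*2))*(-10))*0 = ((⅗ - ⅗*(-3/2))*(-10))*0 = ((⅗ + 9/10)*(-10))*0 = ((3/2)*(-10))*0 = -15*0 = 0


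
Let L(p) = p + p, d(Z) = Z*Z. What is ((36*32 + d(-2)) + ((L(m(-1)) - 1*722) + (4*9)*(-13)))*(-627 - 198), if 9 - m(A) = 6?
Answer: 23100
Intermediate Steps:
d(Z) = Z²
m(A) = 3 (m(A) = 9 - 1*6 = 9 - 6 = 3)
L(p) = 2*p
((36*32 + d(-2)) + ((L(m(-1)) - 1*722) + (4*9)*(-13)))*(-627 - 198) = ((36*32 + (-2)²) + ((2*3 - 1*722) + (4*9)*(-13)))*(-627 - 198) = ((1152 + 4) + ((6 - 722) + 36*(-13)))*(-825) = (1156 + (-716 - 468))*(-825) = (1156 - 1184)*(-825) = -28*(-825) = 23100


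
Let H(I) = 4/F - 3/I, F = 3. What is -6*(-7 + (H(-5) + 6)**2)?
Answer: -25172/75 ≈ -335.63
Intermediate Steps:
H(I) = 4/3 - 3/I
-6*(-7 + (H(-5) + 6)**2) = -6*(-7 + ((4/3 - 3/(-5)) + 6)**2) = -6*(-7 + ((4/3 - 3*(-1/5)) + 6)**2) = -6*(-7 + ((4/3 + 3/5) + 6)**2) = -6*(-7 + (29/15 + 6)**2) = -6*(-7 + (119/15)**2) = -6*(-7 + 14161/225) = -6*12586/225 = -25172/75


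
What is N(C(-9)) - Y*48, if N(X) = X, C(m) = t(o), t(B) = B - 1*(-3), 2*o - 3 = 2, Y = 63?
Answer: -6037/2 ≈ -3018.5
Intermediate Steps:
o = 5/2 (o = 3/2 + (½)*2 = 3/2 + 1 = 5/2 ≈ 2.5000)
t(B) = 3 + B (t(B) = B + 3 = 3 + B)
C(m) = 11/2 (C(m) = 3 + 5/2 = 11/2)
N(C(-9)) - Y*48 = 11/2 - 63*48 = 11/2 - 1*3024 = 11/2 - 3024 = -6037/2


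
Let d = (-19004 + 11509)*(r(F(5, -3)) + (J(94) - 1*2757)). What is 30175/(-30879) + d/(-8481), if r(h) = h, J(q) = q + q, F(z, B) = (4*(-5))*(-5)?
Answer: -190558865140/87294933 ≈ -2182.9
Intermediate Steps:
F(z, B) = 100 (F(z, B) = -20*(-5) = 100)
J(q) = 2*q
d = 18505155 (d = (-19004 + 11509)*(100 + (2*94 - 1*2757)) = -7495*(100 + (188 - 2757)) = -7495*(100 - 2569) = -7495*(-2469) = 18505155)
30175/(-30879) + d/(-8481) = 30175/(-30879) + 18505155/(-8481) = 30175*(-1/30879) + 18505155*(-1/8481) = -30175/30879 - 6168385/2827 = -190558865140/87294933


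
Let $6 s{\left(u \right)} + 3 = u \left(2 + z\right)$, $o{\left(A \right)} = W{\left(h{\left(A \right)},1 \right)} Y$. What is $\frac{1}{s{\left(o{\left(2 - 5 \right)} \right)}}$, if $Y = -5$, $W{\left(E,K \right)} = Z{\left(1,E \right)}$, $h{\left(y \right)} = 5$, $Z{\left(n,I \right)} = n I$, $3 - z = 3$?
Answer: $- \frac{6}{53} \approx -0.11321$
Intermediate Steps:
$z = 0$ ($z = 3 - 3 = 0$)
$Z{\left(n,I \right)} = I n$
$W{\left(E,K \right)} = E$ ($W{\left(E,K \right)} = E 1 = E$)
$o{\left(A \right)} = -25$ ($o{\left(A \right)} = 5 \left(-5\right) = -25$)
$s{\left(u \right)} = - \frac{1}{2} + \frac{u}{3}$ ($s{\left(u \right)} = - \frac{1}{2} + \frac{u \left(2 + 0\right)}{6} = - \frac{1}{2} + \frac{u 2}{6} = - \frac{1}{2} + \frac{2 u}{6} = - \frac{1}{2} + \frac{u}{3}$)
$\frac{1}{s{\left(o{\left(2 - 5 \right)} \right)}} = \frac{1}{- \frac{1}{2} + \frac{1}{3} \left(-25\right)} = \frac{1}{- \frac{1}{2} - \frac{25}{3}} = \frac{1}{- \frac{53}{6}} = - \frac{6}{53}$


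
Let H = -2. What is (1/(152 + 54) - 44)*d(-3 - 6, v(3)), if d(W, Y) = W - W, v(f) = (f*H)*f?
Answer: 0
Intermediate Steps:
v(f) = -2*f**2 (v(f) = (f*(-2))*f = (-2*f)*f = -2*f**2)
d(W, Y) = 0
(1/(152 + 54) - 44)*d(-3 - 6, v(3)) = (1/(152 + 54) - 44)*0 = (1/206 - 44)*0 = -9063/206*0 = 0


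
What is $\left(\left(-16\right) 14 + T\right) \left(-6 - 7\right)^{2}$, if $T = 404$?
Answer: $30420$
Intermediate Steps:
$\left(\left(-16\right) 14 + T\right) \left(-6 - 7\right)^{2} = \left(\left(-16\right) 14 + 404\right) \left(-6 - 7\right)^{2} = \left(-224 + 404\right) \left(-13\right)^{2} = 180 \cdot 169 = 30420$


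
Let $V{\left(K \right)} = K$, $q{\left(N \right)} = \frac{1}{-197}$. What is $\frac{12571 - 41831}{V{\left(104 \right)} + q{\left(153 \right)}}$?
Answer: $- \frac{5764220}{20487} \approx -281.36$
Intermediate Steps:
$q{\left(N \right)} = - \frac{1}{197}$
$\frac{12571 - 41831}{V{\left(104 \right)} + q{\left(153 \right)}} = \frac{12571 - 41831}{104 - \frac{1}{197}} = - \frac{29260}{\frac{20487}{197}} = \left(-29260\right) \frac{197}{20487} = - \frac{5764220}{20487}$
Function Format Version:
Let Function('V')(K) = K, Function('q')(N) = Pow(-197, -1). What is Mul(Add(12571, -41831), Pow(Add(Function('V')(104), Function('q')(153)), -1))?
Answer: Rational(-5764220, 20487) ≈ -281.36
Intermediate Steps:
Function('q')(N) = Rational(-1, 197)
Mul(Add(12571, -41831), Pow(Add(Function('V')(104), Function('q')(153)), -1)) = Mul(Add(12571, -41831), Pow(Add(104, Rational(-1, 197)), -1)) = Mul(-29260, Pow(Rational(20487, 197), -1)) = Mul(-29260, Rational(197, 20487)) = Rational(-5764220, 20487)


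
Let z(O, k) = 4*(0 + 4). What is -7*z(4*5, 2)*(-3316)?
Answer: 371392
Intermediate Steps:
z(O, k) = 16 (z(O, k) = 4*4 = 16)
-7*z(4*5, 2)*(-3316) = -7*16*(-3316) = -112*(-3316) = 371392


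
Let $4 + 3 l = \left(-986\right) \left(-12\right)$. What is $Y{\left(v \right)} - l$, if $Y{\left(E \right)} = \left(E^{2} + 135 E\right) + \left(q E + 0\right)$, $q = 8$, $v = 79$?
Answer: $\frac{40786}{3} \approx 13595.0$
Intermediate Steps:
$l = \frac{11828}{3}$ ($l = - \frac{4}{3} + \frac{\left(-986\right) \left(-12\right)}{3} = - \frac{4}{3} + \frac{1}{3} \cdot 11832 = - \frac{4}{3} + 3944 = \frac{11828}{3} \approx 3942.7$)
$Y{\left(E \right)} = E^{2} + 143 E$ ($Y{\left(E \right)} = \left(E^{2} + 135 E\right) + \left(8 E + 0\right) = \left(E^{2} + 135 E\right) + 8 E = E^{2} + 143 E$)
$Y{\left(v \right)} - l = 79 \left(143 + 79\right) - \frac{11828}{3} = 79 \cdot 222 - \frac{11828}{3} = 17538 - \frac{11828}{3} = \frac{40786}{3}$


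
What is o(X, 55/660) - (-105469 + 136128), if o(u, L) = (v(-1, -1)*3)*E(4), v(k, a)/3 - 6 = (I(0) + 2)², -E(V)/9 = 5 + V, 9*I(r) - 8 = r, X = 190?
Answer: -41117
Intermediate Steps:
I(r) = 8/9 + r/9
E(V) = -45 - 9*V (E(V) = -9*(5 + V) = -45 - 9*V)
v(k, a) = 1162/27 (v(k, a) = 18 + 3*((8/9 + (⅑)*0) + 2)² = 18 + 3*((8/9 + 0) + 2)² = 18 + 3*(8/9 + 2)² = 18 + 3*(26/9)² = 18 + 3*(676/81) = 18 + 676/27 = 1162/27)
o(u, L) = -10458 (o(u, L) = ((1162/27)*3)*(-45 - 9*4) = 1162*(-45 - 36)/9 = (1162/9)*(-81) = -10458)
o(X, 55/660) - (-105469 + 136128) = -10458 - (-105469 + 136128) = -10458 - 1*30659 = -10458 - 30659 = -41117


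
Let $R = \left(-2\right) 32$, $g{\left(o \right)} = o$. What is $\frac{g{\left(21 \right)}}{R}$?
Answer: $- \frac{21}{64} \approx -0.32813$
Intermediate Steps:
$R = -64$
$\frac{g{\left(21 \right)}}{R} = \frac{21}{-64} = 21 \left(- \frac{1}{64}\right) = - \frac{21}{64}$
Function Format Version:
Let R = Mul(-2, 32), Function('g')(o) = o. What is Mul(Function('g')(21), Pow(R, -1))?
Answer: Rational(-21, 64) ≈ -0.32813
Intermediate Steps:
R = -64
Mul(Function('g')(21), Pow(R, -1)) = Mul(21, Pow(-64, -1)) = Mul(21, Rational(-1, 64)) = Rational(-21, 64)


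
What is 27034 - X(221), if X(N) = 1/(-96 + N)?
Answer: 3379249/125 ≈ 27034.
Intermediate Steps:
27034 - X(221) = 27034 - 1/(-96 + 221) = 27034 - 1/125 = 3379249/125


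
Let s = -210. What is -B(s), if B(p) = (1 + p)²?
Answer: -43681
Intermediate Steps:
-B(s) = -(1 - 210)² = -1*(-209)² = -1*43681 = -43681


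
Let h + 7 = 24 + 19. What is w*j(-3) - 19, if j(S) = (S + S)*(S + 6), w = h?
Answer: -667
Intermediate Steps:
h = 36 (h = -7 + (24 + 19) = -7 + 43 = 36)
w = 36
j(S) = 2*S*(6 + S) (j(S) = (2*S)*(6 + S) = 2*S*(6 + S))
w*j(-3) - 19 = 36*(2*(-3)*(6 - 3)) - 19 = 36*(2*(-3)*3) - 19 = 36*(-18) - 19 = -648 - 19 = -667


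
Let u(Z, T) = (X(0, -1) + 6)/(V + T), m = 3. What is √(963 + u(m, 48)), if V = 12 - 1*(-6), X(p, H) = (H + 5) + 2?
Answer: √116545/11 ≈ 31.035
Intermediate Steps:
X(p, H) = 7 + H (X(p, H) = (5 + H) + 2 = 7 + H)
V = 18 (V = 12 + 6 = 18)
u(Z, T) = 12/(18 + T) (u(Z, T) = ((7 - 1) + 6)/(18 + T) = (6 + 6)/(18 + T) = 12/(18 + T))
√(963 + u(m, 48)) = √(963 + 12/(18 + 48)) = √(963 + 12/66) = √(963 + 12*(1/66)) = √(963 + 2/11) = √(10595/11) = √116545/11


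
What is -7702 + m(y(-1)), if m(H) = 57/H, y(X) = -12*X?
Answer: -30789/4 ≈ -7697.3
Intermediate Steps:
-7702 + m(y(-1)) = -7702 + 57/((-12*(-1))) = -7702 + 57/12 = -7702 + 57*(1/12) = -7702 + 19/4 = -30789/4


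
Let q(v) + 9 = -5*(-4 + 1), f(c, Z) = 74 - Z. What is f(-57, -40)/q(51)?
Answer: 19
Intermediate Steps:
q(v) = 6 (q(v) = -9 - 5*(-4 + 1) = -9 - 5*(-3) = -9 + 15 = 6)
f(-57, -40)/q(51) = (74 - 1*(-40))/6 = (74 + 40)*(1/6) = 114*(1/6) = 19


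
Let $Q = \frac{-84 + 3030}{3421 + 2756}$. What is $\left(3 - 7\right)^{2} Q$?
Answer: $\frac{15712}{2059} \approx 7.6309$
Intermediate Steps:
$Q = \frac{982}{2059}$ ($Q = \frac{2946}{6177} = 2946 \cdot \frac{1}{6177} = \frac{982}{2059} \approx 0.47693$)
$\left(3 - 7\right)^{2} Q = \left(3 - 7\right)^{2} \cdot \frac{982}{2059} = \left(-4\right)^{2} \cdot \frac{982}{2059} = 16 \cdot \frac{982}{2059} = \frac{15712}{2059}$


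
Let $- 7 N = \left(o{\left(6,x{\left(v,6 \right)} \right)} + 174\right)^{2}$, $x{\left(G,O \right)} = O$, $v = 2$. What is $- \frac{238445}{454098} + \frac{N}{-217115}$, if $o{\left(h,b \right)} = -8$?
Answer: $- \frac{349876778737}{690140410890} \approx -0.50696$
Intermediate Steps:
$N = - \frac{27556}{7}$ ($N = - \frac{\left(-8 + 174\right)^{2}}{7} = - \frac{166^{2}}{7} = \left(- \frac{1}{7}\right) 27556 = - \frac{27556}{7} \approx -3936.6$)
$- \frac{238445}{454098} + \frac{N}{-217115} = - \frac{238445}{454098} - \frac{27556}{7 \left(-217115\right)} = \left(-238445\right) \frac{1}{454098} - - \frac{27556}{1519805} = - \frac{238445}{454098} + \frac{27556}{1519805} = - \frac{349876778737}{690140410890}$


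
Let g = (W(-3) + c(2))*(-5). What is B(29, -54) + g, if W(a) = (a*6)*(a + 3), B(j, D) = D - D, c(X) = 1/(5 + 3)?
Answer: -5/8 ≈ -0.62500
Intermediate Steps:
c(X) = 1/8
B(j, D) = 0
W(a) = 6*a*(3 + a) (W(a) = (6*a)*(3 + a) = 6*a*(3 + a))
g = -5/8 (g = (6*(-3)*(3 - 3) + 1/8)*(-5) = (6*(-3)*0 + 1/8)*(-5) = (0 + 1/8)*(-5) = (1/8)*(-5) = -5/8 ≈ -0.62500)
B(29, -54) + g = 0 - 5/8 = -5/8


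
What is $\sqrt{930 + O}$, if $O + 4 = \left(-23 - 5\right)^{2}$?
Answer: $3 \sqrt{190} \approx 41.352$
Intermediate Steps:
$O = 780$ ($O = -4 + \left(-23 - 5\right)^{2} = -4 + \left(-28\right)^{2} = -4 + 784 = 780$)
$\sqrt{930 + O} = \sqrt{930 + 780} = \sqrt{1710} = 3 \sqrt{190}$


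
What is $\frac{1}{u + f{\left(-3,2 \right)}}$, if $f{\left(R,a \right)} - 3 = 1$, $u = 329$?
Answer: $\frac{1}{333} \approx 0.003003$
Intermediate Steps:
$f{\left(R,a \right)} = 4$ ($f{\left(R,a \right)} = 3 + 1 = 4$)
$\frac{1}{u + f{\left(-3,2 \right)}} = \frac{1}{329 + 4} = \frac{1}{333}$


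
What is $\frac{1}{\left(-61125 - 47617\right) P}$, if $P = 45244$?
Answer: $- \frac{1}{4919923048} \approx -2.0326 \cdot 10^{-10}$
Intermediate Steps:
$\frac{1}{\left(-61125 - 47617\right) P} = \frac{1}{\left(-61125 - 47617\right) 45244} = \frac{1}{-108742} \cdot \frac{1}{45244} = \left(- \frac{1}{108742}\right) \frac{1}{45244} = - \frac{1}{4919923048}$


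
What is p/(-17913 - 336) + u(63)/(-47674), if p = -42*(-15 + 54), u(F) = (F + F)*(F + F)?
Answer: -458076/1883123 ≈ -0.24325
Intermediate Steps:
u(F) = 4*F² (u(F) = (2*F)*(2*F) = 4*F²)
p = -1638 (p = -42*39 = -1638)
p/(-17913 - 336) + u(63)/(-47674) = -1638/(-17913 - 336) + (4*63²)/(-47674) = -1638/(-18249) + (4*3969)*(-1/47674) = -1638*(-1/18249) + 15876*(-1/47674) = 78/869 - 7938/23837 = -458076/1883123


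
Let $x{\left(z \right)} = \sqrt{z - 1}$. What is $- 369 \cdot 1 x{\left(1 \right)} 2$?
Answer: $0$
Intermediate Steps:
$x{\left(z \right)} = \sqrt{-1 + z}$
$- 369 \cdot 1 x{\left(1 \right)} 2 = - 369 \cdot 1 \sqrt{-1 + 1} \cdot 2 = - 369 \cdot 1 \sqrt{0} \cdot 2 = - 369 \cdot 1 \cdot 0 \cdot 2 = - 369 \cdot 0 \cdot 2 = \left(-369\right) 0 = 0$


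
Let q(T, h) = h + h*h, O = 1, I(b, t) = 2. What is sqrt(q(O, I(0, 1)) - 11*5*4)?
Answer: I*sqrt(214) ≈ 14.629*I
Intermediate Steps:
q(T, h) = h + h**2
sqrt(q(O, I(0, 1)) - 11*5*4) = sqrt(2*(1 + 2) - 11*5*4) = sqrt(2*3 - 220) = sqrt(6 - 11*20) = sqrt(6 - 220) = sqrt(-214) = I*sqrt(214)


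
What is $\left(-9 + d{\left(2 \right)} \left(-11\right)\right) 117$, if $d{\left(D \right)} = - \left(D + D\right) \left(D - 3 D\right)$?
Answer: $-21645$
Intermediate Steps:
$d{\left(D \right)} = 4 D^{2}$ ($d{\left(D \right)} = - 2 D \left(- 2 D\right) = - \left(-4\right) D^{2} = 4 D^{2}$)
$\left(-9 + d{\left(2 \right)} \left(-11\right)\right) 117 = \left(-9 + 4 \cdot 2^{2} \left(-11\right)\right) 117 = \left(-9 + 4 \cdot 4 \left(-11\right)\right) 117 = \left(-9 + 16 \left(-11\right)\right) 117 = \left(-9 - 176\right) 117 = \left(-185\right) 117 = -21645$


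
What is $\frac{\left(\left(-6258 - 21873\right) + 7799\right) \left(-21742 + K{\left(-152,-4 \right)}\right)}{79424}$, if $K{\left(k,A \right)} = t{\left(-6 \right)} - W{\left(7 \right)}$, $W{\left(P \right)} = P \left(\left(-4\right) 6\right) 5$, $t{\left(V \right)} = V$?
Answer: $\frac{1562873}{292} \approx 5352.3$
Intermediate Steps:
$W{\left(P \right)} = - 120 P$ ($W{\left(P \right)} = P \left(-24\right) 5 = - 24 P 5 = - 120 P$)
$K{\left(k,A \right)} = 834$ ($K{\left(k,A \right)} = -6 - \left(-120\right) 7 = -6 - -840 = -6 + 840 = 834$)
$\frac{\left(\left(-6258 - 21873\right) + 7799\right) \left(-21742 + K{\left(-152,-4 \right)}\right)}{79424} = \frac{\left(\left(-6258 - 21873\right) + 7799\right) \left(-21742 + 834\right)}{79424} = \left(-28131 + 7799\right) \left(-20908\right) \frac{1}{79424} = \left(-20332\right) \left(-20908\right) \frac{1}{79424} = 425101456 \cdot \frac{1}{79424} = \frac{1562873}{292}$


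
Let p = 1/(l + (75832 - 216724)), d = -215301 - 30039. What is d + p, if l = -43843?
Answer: -45322884901/184735 ≈ -2.4534e+5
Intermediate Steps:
d = -245340
p = -1/184735 (p = 1/(-43843 + (75832 - 216724)) = 1/(-43843 - 140892) = 1/(-184735) = -1/184735 ≈ -5.4132e-6)
d + p = -245340 - 1/184735 = -45322884901/184735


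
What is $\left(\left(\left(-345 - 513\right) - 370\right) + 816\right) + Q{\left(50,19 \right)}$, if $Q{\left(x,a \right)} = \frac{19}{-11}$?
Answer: $- \frac{4551}{11} \approx -413.73$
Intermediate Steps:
$Q{\left(x,a \right)} = - \frac{19}{11}$ ($Q{\left(x,a \right)} = 19 \left(- \frac{1}{11}\right) = - \frac{19}{11}$)
$\left(\left(\left(-345 - 513\right) - 370\right) + 816\right) + Q{\left(50,19 \right)} = \left(\left(\left(-345 - 513\right) - 370\right) + 816\right) - \frac{19}{11} = \left(\left(-858 - 370\right) + 816\right) - \frac{19}{11} = \left(-1228 + 816\right) - \frac{19}{11} = -412 - \frac{19}{11} = - \frac{4551}{11}$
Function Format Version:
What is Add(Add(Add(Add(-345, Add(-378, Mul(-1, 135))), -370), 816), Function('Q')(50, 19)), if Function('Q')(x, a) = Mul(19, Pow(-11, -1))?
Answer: Rational(-4551, 11) ≈ -413.73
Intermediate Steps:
Function('Q')(x, a) = Rational(-19, 11) (Function('Q')(x, a) = Mul(19, Rational(-1, 11)) = Rational(-19, 11))
Add(Add(Add(Add(-345, Add(-378, Mul(-1, 135))), -370), 816), Function('Q')(50, 19)) = Add(Add(Add(Add(-345, Add(-378, Mul(-1, 135))), -370), 816), Rational(-19, 11)) = Add(Add(Add(Add(-345, Add(-378, -135)), -370), 816), Rational(-19, 11)) = Add(Add(Add(Add(-345, -513), -370), 816), Rational(-19, 11)) = Add(Add(Add(-858, -370), 816), Rational(-19, 11)) = Add(Add(-1228, 816), Rational(-19, 11)) = Add(-412, Rational(-19, 11)) = Rational(-4551, 11)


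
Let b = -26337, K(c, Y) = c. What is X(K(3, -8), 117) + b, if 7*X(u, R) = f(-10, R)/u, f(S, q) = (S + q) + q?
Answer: -78979/3 ≈ -26326.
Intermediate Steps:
f(S, q) = S + 2*q
X(u, R) = (-10 + 2*R)/(7*u) (X(u, R) = ((-10 + 2*R)/u)/7 = (-10 + 2*R)/(7*u))
X(K(3, -8), 117) + b = (2/7)*(-5 + 117)/3 - 26337 = (2/7)*(⅓)*112 - 26337 = 32/3 - 26337 = -78979/3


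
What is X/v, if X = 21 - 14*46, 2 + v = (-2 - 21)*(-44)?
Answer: -623/1010 ≈ -0.61683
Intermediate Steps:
v = 1010 (v = -2 + (-2 - 21)*(-44) = -2 - 23*(-44) = -2 + 1012 = 1010)
X = -623 (X = 21 - 644 = -623)
X/v = -623/1010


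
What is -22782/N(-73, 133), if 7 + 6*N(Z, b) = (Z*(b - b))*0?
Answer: 136692/7 ≈ 19527.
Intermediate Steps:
N(Z, b) = -7/6 (N(Z, b) = -7/6 + ((Z*(b - b))*0)/6 = -7/6 + ((Z*0)*0)/6 = -7/6 + (0*0)/6 = -7/6 + (⅙)*0 = -7/6 + 0 = -7/6)
-22782/N(-73, 133) = -22782/(-7/6) = -22782*(-6/7) = 136692/7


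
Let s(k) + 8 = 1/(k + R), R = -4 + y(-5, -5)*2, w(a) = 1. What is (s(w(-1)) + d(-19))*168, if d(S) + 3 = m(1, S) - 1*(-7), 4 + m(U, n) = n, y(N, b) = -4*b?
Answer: -167664/37 ≈ -4531.5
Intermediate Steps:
m(U, n) = -4 + n
R = 36 (R = -4 - 4*(-5)*2 = -4 + 20*2 = -4 + 40 = 36)
s(k) = -8 + 1/(36 + k) (s(k) = -8 + 1/(k + 36) = -8 + 1/(36 + k))
d(S) = S (d(S) = -3 + ((-4 + S) - 1*(-7)) = -3 + ((-4 + S) + 7) = -3 + (3 + S) = S)
(s(w(-1)) + d(-19))*168 = ((-287 - 8*1)/(36 + 1) - 19)*168 = ((-287 - 8)/37 - 19)*168 = ((1/37)*(-295) - 19)*168 = (-295/37 - 19)*168 = -998/37*168 = -167664/37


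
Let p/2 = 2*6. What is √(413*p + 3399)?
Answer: 3*√1479 ≈ 115.37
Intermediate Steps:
p = 24 (p = 2*(2*6) = 2*12 = 24)
√(413*p + 3399) = √(413*24 + 3399) = √(9912 + 3399) = √13311 = 3*√1479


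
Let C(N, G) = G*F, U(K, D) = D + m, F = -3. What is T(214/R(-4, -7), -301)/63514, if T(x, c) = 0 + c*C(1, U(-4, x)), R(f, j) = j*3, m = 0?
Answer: -4601/31757 ≈ -0.14488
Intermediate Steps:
R(f, j) = 3*j
U(K, D) = D (U(K, D) = D + 0 = D)
C(N, G) = -3*G (C(N, G) = G*(-3) = -3*G)
T(x, c) = -3*c*x (T(x, c) = 0 + c*(-3*x) = 0 - 3*c*x = -3*c*x)
T(214/R(-4, -7), -301)/63514 = -3*(-301)*214/((3*(-7)))/63514 = -3*(-301)*214/(-21)*(1/63514) = -3*(-301)*214*(-1/21)*(1/63514) = -3*(-301)*(-214/21)*(1/63514) = -9202*1/63514 = -4601/31757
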